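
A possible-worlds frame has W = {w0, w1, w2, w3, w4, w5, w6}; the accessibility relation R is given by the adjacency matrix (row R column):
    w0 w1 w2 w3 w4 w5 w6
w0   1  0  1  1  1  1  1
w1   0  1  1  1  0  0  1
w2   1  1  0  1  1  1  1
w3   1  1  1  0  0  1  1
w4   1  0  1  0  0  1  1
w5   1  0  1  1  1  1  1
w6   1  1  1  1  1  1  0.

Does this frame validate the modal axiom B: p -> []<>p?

The schema B characterises exactly the symmetric frames.
Symmetric: yes — every pair in R has its reverse in R.

Yes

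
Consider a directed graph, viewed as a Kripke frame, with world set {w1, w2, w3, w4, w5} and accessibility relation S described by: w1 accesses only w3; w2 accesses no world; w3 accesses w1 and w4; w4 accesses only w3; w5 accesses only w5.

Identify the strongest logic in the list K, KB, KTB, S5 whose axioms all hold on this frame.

Symmetric (axiom B): yes — every pair in S has its reverse in S.
Reflexive (axiom T): no — w1 is not related to itself.
Euclidean (axiom 5): no — w3 S w1 and w3 S w4, but not w1 S w4.
So F validates K, KB; KTB would additionally require S to be reflexive. The strongest is KB.

KB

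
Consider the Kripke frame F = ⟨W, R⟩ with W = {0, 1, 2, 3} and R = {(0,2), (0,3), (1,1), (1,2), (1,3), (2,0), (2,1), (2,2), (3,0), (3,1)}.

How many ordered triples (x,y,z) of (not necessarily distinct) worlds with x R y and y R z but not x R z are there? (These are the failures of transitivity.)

Enumerating: (0,2,0), (0,2,1), (0,3,0), (0,3,1), (1,2,0), (1,3,0), (2,0,3), (2,1,3), (3,0,2), (3,0,3), (3,1,2), (3,1,3).

12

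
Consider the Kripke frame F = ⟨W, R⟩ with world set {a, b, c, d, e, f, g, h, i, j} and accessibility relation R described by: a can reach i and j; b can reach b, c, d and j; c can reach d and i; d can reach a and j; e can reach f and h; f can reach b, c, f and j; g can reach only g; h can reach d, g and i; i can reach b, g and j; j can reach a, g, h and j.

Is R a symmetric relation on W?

Symmetric: no — a R i but not i R a.

No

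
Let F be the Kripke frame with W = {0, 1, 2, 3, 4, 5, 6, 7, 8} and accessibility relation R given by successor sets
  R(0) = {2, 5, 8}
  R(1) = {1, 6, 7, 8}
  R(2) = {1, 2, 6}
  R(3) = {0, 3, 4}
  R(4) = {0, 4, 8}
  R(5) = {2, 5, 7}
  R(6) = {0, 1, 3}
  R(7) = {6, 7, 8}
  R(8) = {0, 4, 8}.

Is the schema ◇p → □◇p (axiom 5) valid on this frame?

By correspondence theory, 5 is valid on a frame iff R is Euclidean.
Euclidean: no — 0 R 2 and 0 R 5, but not 2 R 5.

No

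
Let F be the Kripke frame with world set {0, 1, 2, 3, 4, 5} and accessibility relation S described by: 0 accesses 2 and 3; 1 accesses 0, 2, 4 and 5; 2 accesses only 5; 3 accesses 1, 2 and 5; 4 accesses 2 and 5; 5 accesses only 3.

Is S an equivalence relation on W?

No

Reflexive: no — 0 is not related to itself.
Symmetric: no — 0 S 2 but not 2 S 0.
Transitive: no — 0 S 2 and 2 S 5, but not 0 S 5.
So S is not an equivalence relation.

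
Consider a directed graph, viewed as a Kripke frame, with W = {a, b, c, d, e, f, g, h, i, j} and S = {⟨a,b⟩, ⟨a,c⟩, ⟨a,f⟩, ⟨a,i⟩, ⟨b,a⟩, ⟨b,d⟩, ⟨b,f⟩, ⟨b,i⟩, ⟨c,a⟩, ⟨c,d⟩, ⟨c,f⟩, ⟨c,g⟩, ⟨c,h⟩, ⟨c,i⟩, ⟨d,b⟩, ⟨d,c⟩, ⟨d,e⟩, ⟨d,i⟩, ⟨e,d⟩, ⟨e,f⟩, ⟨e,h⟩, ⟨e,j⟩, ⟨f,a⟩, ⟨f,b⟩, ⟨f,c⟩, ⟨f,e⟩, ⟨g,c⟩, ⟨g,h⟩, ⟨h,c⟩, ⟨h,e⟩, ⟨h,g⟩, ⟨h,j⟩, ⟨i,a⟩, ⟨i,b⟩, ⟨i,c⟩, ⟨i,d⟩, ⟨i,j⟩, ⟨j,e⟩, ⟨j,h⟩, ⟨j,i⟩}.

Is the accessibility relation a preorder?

Reflexive: no — a is not related to itself.
Transitive: no — a S b and b S d, but not a S d.
So S is not a preorder.

No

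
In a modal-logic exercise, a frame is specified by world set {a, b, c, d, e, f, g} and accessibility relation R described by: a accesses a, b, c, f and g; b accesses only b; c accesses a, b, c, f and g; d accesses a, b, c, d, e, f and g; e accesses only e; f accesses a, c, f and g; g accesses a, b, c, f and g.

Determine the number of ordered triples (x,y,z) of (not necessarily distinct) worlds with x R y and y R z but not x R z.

Enumerating: (f,a,b), (f,c,b), (f,g,b).

3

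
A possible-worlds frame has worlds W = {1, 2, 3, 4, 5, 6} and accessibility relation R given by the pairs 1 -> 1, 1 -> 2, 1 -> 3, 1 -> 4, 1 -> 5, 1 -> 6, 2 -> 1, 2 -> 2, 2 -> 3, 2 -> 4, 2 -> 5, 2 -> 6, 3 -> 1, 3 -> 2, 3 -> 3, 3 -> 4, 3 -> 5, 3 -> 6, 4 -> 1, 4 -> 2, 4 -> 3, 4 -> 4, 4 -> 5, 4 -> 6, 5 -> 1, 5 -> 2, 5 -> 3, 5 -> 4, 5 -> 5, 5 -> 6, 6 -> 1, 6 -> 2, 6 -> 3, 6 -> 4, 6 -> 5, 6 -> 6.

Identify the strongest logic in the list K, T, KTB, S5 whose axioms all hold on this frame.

Reflexive (axiom T): yes — every world is R-related to itself.
Symmetric (axiom B): yes — every pair in R has its reverse in R.
Euclidean (axiom 5): yes — any two successors of a common world are R-related.
So F validates K, T, KTB, S5. The strongest is S5.

S5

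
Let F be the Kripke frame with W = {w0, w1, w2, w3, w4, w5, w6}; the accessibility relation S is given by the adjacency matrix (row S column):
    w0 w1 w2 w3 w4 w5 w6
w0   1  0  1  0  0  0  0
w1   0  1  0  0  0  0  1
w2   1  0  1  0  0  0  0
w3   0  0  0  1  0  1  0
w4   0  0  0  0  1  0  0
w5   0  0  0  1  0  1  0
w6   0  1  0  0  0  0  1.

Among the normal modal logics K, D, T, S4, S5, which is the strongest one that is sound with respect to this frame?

S5

Serial (axiom D): yes — every world has a successor (e.g. w0 S w0).
Reflexive (axiom T): yes — every world is S-related to itself.
Transitive (axiom 4): yes — every two-step S-path is closed by a direct edge.
Euclidean (axiom 5): yes — any two successors of a common world are S-related.
So F validates K, D, T, S4, S5. The strongest is S5.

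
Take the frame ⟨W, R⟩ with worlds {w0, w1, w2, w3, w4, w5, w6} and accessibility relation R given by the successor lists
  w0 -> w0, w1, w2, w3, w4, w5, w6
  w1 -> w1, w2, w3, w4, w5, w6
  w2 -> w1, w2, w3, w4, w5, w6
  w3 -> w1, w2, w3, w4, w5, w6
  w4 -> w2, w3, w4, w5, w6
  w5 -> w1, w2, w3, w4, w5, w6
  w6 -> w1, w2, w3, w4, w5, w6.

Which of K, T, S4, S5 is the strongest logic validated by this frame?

T

Reflexive (axiom T): yes — every world is R-related to itself.
Transitive (axiom 4): no — w4 R w2 and w2 R w1, but not w4 R w1.
Euclidean (axiom 5): no — w0 R w4 and w0 R w1, but not w4 R w1.
So F validates K, T; S4 would additionally require R to be transitive. The strongest is T.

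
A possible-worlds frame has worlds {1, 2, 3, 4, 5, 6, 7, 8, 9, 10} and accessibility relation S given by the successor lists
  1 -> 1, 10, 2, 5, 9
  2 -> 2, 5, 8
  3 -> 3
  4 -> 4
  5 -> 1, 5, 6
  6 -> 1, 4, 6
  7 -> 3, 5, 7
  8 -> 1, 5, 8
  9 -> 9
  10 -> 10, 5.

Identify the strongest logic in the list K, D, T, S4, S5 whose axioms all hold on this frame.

Serial (axiom D): yes — every world has a successor (e.g. 1 S 1).
Reflexive (axiom T): yes — every world is S-related to itself.
Transitive (axiom 4): no — 1 S 2 and 2 S 8, but not 1 S 8.
Euclidean (axiom 5): no — 1 S 10 and 1 S 2, but not 10 S 2.
So F validates K, D, T; S4 would additionally require S to be transitive. The strongest is T.

T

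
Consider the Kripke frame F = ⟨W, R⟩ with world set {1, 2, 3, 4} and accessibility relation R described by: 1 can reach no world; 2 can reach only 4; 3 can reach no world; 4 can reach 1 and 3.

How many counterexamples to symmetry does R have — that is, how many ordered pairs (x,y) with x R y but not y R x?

Enumerating: (2,4), (4,1), (4,3).

3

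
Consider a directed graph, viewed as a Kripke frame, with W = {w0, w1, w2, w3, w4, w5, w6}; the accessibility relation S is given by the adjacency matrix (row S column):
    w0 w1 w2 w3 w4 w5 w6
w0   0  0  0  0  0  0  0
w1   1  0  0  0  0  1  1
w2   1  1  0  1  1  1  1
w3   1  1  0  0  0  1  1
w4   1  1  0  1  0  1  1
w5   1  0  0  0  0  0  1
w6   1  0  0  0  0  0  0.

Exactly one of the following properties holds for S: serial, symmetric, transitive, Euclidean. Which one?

Serial: no — w0 has no S-successor.
Symmetric: no — w1 S w0 but not w0 S w1.
Transitive: yes — every two-step S-path is closed by a direct edge.
Euclidean: no — w1 S w0 and w1 S w5, but not w0 S w5.
Only transitive holds.

transitive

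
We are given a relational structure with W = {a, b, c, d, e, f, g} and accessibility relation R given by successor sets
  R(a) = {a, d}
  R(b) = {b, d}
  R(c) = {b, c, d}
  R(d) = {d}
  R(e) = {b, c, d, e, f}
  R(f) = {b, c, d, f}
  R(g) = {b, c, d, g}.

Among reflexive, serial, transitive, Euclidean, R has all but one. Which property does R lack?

Euclidean

Reflexive: yes — every world is R-related to itself.
Serial: yes — every world has a successor (e.g. a R a).
Transitive: yes — every two-step R-path is closed by a direct edge.
Euclidean: no — c R d and c R b, but not d R b.
Only Euclidean fails.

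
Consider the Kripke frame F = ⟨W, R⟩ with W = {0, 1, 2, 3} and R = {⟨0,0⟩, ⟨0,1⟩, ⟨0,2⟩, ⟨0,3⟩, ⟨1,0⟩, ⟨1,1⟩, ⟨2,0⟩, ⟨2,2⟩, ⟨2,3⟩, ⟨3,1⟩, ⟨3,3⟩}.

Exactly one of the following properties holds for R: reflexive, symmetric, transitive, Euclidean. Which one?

Reflexive: yes — every world is R-related to itself.
Symmetric: no — 0 R 3 but not 3 R 0.
Transitive: no — 1 R 0 and 0 R 2, but not 1 R 2.
Euclidean: no — 0 R 1 and 0 R 2, but not 1 R 2.
Only reflexive holds.

reflexive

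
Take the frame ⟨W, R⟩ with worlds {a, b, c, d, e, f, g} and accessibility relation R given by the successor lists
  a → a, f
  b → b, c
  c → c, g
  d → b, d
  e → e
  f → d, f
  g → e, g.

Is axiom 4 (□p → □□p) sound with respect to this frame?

By correspondence theory, 4 is valid on a frame iff R is transitive.
Transitive: no — a R f and f R d, but not a R d.

No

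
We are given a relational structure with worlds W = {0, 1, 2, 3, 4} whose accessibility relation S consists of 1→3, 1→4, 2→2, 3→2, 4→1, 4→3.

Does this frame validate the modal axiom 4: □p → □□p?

The schema 4 characterises exactly the transitive frames.
Transitive: no — 1 S 3 and 3 S 2, but not 1 S 2.

No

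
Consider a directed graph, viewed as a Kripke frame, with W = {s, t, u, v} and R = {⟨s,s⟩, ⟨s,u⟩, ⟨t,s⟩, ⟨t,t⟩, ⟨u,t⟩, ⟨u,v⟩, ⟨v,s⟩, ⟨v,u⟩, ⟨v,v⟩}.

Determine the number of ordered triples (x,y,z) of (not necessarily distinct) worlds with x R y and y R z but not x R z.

Enumerating: (s,u,t), (s,u,v), (t,s,u), (u,t,s), (u,v,s), (u,v,u), (v,u,t).

7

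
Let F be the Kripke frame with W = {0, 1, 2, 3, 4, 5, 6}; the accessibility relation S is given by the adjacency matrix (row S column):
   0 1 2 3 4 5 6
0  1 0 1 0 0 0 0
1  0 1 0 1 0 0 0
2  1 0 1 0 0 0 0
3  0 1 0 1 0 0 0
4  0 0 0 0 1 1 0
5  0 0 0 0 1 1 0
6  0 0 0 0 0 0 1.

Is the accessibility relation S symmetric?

Symmetric: yes — every pair in S has its reverse in S.

Yes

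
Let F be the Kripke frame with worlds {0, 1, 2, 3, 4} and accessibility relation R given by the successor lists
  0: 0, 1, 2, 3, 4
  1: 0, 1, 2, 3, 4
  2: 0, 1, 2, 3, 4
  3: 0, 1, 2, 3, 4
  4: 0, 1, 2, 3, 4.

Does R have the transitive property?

Transitive: yes — every two-step R-path is closed by a direct edge.

Yes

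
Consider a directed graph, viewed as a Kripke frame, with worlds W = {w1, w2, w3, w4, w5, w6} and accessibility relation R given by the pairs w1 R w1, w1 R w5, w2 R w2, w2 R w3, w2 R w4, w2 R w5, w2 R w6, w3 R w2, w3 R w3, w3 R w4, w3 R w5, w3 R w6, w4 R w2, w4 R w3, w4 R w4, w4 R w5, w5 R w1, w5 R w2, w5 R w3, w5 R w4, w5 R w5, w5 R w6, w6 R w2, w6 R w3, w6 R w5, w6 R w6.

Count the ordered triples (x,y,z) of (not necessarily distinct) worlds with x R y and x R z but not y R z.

Enumerating: (w2,w4,w6), (w2,w6,w4), (w3,w4,w6), (w3,w6,w4), (w5,w1,w2), (w5,w1,w3), (w5,w1,w4), (w5,w1,w6), (w5,w2,w1), (w5,w3,w1), (w5,w4,w1), (w5,w4,w6), (w5,w6,w1), (w5,w6,w4).

14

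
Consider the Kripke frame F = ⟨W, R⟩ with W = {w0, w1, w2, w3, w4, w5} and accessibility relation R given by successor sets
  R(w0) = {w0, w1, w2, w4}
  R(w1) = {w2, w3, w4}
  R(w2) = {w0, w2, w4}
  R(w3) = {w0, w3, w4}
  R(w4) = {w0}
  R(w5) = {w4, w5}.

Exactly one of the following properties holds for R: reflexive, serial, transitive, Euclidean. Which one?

serial

Reflexive: no — w1 is not related to itself.
Serial: yes — every world has a successor (e.g. w0 R w0).
Transitive: no — w0 R w1 and w1 R w3, but not w0 R w3.
Euclidean: no — w0 R w2 and w0 R w1, but not w2 R w1.
Only serial holds.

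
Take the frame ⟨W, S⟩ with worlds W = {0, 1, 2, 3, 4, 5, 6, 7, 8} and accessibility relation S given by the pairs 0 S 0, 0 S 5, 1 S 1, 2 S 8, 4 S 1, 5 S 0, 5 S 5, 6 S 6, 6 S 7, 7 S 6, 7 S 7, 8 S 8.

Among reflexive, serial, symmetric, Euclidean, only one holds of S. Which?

Euclidean

Reflexive: no — 2 is not related to itself.
Serial: no — 3 has no S-successor.
Symmetric: no — 2 S 8 but not 8 S 2.
Euclidean: yes — any two successors of a common world are S-related.
Only Euclidean holds.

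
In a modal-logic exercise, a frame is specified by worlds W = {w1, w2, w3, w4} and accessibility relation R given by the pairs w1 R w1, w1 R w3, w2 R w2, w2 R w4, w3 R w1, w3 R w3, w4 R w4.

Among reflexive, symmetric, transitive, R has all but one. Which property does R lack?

symmetric

Reflexive: yes — every world is R-related to itself.
Symmetric: no — w2 R w4 but not w4 R w2.
Transitive: yes — every two-step R-path is closed by a direct edge.
Only symmetric fails.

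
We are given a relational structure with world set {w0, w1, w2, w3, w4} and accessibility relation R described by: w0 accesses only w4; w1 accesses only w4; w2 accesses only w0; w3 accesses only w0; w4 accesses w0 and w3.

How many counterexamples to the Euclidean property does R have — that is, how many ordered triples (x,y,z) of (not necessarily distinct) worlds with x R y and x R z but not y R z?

7

Enumerating: (w0,w4,w4), (w1,w4,w4), (w2,w0,w0), (w3,w0,w0), (w4,w0,w0), (w4,w0,w3), (w4,w3,w3).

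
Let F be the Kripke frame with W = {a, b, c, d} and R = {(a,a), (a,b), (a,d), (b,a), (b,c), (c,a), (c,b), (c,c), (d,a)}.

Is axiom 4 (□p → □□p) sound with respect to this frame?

No

By correspondence theory, 4 is valid on a frame iff R is transitive.
Transitive: no — a R b and b R c, but not a R c.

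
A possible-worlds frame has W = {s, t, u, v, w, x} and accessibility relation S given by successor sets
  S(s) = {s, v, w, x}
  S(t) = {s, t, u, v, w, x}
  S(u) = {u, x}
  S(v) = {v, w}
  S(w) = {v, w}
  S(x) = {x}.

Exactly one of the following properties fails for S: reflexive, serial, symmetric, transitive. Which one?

Reflexive: yes — every world is S-related to itself.
Serial: yes — every world has a successor (e.g. s S s).
Symmetric: no — s S v but not v S s.
Transitive: yes — every two-step S-path is closed by a direct edge.
Only symmetric fails.

symmetric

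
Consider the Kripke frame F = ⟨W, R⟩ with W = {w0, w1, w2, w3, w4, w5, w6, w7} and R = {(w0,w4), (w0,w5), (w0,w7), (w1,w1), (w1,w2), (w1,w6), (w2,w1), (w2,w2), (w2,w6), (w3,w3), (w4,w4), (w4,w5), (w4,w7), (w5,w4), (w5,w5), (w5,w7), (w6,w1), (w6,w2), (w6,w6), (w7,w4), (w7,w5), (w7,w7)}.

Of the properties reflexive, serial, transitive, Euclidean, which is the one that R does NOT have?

Reflexive: no — w0 is not related to itself.
Serial: yes — every world has a successor (e.g. w0 R w4).
Transitive: yes — every two-step R-path is closed by a direct edge.
Euclidean: yes — any two successors of a common world are R-related.
Only reflexive fails.

reflexive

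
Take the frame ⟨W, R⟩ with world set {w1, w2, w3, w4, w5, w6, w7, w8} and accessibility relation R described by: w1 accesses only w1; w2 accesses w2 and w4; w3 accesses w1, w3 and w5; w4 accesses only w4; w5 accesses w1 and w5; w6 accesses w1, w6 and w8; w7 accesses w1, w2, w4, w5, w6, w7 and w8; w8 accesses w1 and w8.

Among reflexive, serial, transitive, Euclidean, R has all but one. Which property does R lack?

Reflexive: yes — every world is R-related to itself.
Serial: yes — every world has a successor (e.g. w1 R w1).
Transitive: yes — every two-step R-path is closed by a direct edge.
Euclidean: no — w3 R w1 and w3 R w5, but not w1 R w5.
Only Euclidean fails.

Euclidean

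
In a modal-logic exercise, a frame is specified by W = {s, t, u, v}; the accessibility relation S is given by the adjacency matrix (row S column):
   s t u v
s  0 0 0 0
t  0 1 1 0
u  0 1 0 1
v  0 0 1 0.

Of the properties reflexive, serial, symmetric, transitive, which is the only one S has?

Reflexive: no — s is not related to itself.
Serial: no — s has no S-successor.
Symmetric: yes — every pair in S has its reverse in S.
Transitive: no — t S u and u S v, but not t S v.
Only symmetric holds.

symmetric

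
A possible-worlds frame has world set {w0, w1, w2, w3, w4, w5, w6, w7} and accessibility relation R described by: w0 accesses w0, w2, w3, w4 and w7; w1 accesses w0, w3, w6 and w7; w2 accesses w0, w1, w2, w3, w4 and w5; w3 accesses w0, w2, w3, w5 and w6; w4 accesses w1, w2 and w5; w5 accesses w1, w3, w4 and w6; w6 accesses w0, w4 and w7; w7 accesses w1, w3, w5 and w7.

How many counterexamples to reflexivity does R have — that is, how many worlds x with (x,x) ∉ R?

Enumerating: w1, w4, w5, w6.

4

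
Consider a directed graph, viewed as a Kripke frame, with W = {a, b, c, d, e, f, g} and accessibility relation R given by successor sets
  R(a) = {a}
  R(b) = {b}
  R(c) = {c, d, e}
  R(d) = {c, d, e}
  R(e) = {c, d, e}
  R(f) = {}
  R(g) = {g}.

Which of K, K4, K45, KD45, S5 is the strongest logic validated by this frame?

Transitive (axiom 4): yes — every two-step R-path is closed by a direct edge.
Euclidean (axiom 5): yes — any two successors of a common world are R-related.
Serial (axiom D): no — f has no R-successor.
Reflexive (axiom T): no — f is not related to itself.
So F validates K, K4, K45; KD45 would additionally require R to be serial. The strongest is K45.

K45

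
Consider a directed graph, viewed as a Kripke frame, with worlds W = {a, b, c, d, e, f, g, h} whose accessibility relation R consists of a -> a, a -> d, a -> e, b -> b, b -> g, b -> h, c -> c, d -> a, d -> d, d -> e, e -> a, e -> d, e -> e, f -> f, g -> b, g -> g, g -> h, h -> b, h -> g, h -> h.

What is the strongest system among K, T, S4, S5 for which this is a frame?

Reflexive (axiom T): yes — every world is R-related to itself.
Transitive (axiom 4): yes — every two-step R-path is closed by a direct edge.
Euclidean (axiom 5): yes — any two successors of a common world are R-related.
So F validates K, T, S4, S5. The strongest is S5.

S5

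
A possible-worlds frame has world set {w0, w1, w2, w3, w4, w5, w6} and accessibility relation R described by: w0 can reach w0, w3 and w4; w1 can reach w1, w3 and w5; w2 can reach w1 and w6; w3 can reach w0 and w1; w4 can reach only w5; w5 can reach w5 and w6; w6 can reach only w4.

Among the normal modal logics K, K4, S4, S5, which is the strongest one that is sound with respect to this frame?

K

Transitive (axiom 4): no — w0 R w3 and w3 R w1, but not w0 R w1.
Reflexive (axiom T): no — w2 is not related to itself.
Euclidean (axiom 5): no — w0 R w3 and w0 R w4, but not w3 R w4.
So F validates K; K4 would additionally require R to be transitive. The strongest is K.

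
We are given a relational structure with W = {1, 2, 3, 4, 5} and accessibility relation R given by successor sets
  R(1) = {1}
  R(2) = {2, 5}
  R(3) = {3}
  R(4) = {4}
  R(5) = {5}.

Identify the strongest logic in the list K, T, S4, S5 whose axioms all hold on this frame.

S4

Reflexive (axiom T): yes — every world is R-related to itself.
Transitive (axiom 4): yes — every two-step R-path is closed by a direct edge.
Euclidean (axiom 5): no — 2 R 5 and 2 R 2, but not 5 R 2.
So F validates K, T, S4; S5 would additionally require R to be Euclidean. The strongest is S4.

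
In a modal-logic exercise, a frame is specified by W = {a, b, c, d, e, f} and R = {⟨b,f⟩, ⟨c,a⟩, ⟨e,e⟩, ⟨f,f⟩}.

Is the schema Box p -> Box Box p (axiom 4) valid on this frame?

Yes

Axiom 4 corresponds to the accessibility relation being transitive.
Transitive: yes — every two-step R-path is closed by a direct edge.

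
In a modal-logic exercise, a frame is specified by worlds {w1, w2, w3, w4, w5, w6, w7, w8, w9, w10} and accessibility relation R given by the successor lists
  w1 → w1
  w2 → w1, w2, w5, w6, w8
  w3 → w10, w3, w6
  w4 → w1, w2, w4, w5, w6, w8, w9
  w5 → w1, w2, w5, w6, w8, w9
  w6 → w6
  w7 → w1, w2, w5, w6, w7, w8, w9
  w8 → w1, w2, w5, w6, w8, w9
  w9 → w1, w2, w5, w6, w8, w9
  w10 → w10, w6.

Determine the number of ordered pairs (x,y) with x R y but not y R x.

24

Enumerating: (w10,w6), (w2,w1), (w2,w6), (w3,w10), (w3,w6), (w4,w1), (w4,w2), (w4,w5), (w4,w6), (w4,w8), (w4,w9), (w5,w1), … and 12 more.
Total: 24.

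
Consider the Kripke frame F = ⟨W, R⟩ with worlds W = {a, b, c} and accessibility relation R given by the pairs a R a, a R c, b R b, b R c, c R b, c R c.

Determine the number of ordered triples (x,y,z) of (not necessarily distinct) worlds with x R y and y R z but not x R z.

1

Enumerating: (a,c,b).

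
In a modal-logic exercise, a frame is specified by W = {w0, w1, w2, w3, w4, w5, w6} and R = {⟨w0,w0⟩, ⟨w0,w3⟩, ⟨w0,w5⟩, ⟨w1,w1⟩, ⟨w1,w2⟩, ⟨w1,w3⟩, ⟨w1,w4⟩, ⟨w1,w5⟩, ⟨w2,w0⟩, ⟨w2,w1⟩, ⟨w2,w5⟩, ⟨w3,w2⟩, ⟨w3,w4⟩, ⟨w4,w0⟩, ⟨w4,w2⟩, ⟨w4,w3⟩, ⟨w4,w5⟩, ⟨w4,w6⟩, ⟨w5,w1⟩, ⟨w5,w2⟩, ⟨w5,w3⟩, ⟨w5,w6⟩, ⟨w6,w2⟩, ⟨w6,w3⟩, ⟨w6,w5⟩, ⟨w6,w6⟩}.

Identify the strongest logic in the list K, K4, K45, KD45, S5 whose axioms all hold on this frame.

K

Transitive (axiom 4): no — w0 R w3 and w3 R w2, but not w0 R w2.
Euclidean (axiom 5): no — w0 R w3 and w0 R w5, but not w3 R w5.
Serial (axiom D): yes — every world has a successor (e.g. w0 R w0).
Reflexive (axiom T): no — w2 is not related to itself.
So F validates K; K4 would additionally require R to be transitive. The strongest is K.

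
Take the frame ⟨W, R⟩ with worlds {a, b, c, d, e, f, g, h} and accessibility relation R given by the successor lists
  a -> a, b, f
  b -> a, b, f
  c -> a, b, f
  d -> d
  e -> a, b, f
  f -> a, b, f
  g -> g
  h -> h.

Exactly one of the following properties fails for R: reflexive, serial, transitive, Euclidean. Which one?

reflexive

Reflexive: no — c is not related to itself.
Serial: yes — every world has a successor (e.g. a R a).
Transitive: yes — every two-step R-path is closed by a direct edge.
Euclidean: yes — any two successors of a common world are R-related.
Only reflexive fails.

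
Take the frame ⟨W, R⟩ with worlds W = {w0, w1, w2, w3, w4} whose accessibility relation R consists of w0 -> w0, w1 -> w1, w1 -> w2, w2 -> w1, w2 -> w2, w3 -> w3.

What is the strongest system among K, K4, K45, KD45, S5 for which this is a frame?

Transitive (axiom 4): yes — every two-step R-path is closed by a direct edge.
Euclidean (axiom 5): yes — any two successors of a common world are R-related.
Serial (axiom D): no — w4 has no R-successor.
Reflexive (axiom T): no — w4 is not related to itself.
So F validates K, K4, K45; KD45 would additionally require R to be serial. The strongest is K45.

K45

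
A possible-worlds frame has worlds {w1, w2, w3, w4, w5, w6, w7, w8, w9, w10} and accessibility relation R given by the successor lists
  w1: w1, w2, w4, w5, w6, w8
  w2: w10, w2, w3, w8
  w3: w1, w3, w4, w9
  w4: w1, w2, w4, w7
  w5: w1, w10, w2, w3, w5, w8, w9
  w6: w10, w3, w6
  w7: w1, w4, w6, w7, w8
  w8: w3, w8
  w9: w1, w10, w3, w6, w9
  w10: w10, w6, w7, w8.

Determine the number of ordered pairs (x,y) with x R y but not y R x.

24

Enumerating: (w1,w2), (w1,w6), (w1,w8), (w10,w7), (w10,w8), (w2,w10), (w2,w3), (w2,w8), (w3,w1), (w3,w4), (w4,w2), (w5,w10), … and 12 more.
Total: 24.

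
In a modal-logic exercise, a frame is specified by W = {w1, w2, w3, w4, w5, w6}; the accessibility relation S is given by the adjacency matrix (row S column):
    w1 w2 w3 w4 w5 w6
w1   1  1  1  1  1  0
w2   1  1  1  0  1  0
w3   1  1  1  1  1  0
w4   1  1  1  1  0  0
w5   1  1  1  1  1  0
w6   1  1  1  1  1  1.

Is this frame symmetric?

No

Symmetric: no — w4 S w2 but not w2 S w4.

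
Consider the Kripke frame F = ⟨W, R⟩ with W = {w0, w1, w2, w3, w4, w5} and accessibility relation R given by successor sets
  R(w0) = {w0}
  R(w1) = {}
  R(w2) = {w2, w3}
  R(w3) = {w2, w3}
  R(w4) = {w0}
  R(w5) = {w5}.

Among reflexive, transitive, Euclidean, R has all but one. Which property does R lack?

reflexive

Reflexive: no — w1 is not related to itself.
Transitive: yes — every two-step R-path is closed by a direct edge.
Euclidean: yes — any two successors of a common world are R-related.
Only reflexive fails.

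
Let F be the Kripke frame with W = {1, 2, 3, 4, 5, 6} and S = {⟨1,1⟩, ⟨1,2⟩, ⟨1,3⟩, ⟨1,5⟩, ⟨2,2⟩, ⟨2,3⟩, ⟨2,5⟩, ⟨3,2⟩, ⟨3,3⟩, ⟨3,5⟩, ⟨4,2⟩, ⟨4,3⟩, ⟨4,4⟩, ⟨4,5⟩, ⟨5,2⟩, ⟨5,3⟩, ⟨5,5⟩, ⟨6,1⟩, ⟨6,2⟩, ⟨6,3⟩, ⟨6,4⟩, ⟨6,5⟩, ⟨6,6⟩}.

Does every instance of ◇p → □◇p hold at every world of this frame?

The schema 5 characterises exactly the Euclidean frames.
Euclidean: no — 6 S 1 and 6 S 4, but not 1 S 4.

No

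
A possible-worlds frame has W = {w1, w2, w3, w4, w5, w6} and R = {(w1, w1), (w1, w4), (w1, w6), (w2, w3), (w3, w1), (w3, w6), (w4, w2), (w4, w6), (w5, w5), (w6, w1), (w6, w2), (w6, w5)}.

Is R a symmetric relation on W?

Symmetric: no — w1 R w4 but not w4 R w1.

No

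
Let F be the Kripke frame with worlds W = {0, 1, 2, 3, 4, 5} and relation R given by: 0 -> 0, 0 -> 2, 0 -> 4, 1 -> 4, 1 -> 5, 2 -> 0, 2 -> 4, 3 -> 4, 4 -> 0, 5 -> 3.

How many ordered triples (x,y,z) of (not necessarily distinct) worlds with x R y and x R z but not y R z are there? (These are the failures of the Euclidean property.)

Enumerating: (0,2,2), (0,4,2), (0,4,4), (1,4,4), (1,4,5), (1,5,4), (1,5,5), (2,4,4), (3,4,4), (5,3,3).

10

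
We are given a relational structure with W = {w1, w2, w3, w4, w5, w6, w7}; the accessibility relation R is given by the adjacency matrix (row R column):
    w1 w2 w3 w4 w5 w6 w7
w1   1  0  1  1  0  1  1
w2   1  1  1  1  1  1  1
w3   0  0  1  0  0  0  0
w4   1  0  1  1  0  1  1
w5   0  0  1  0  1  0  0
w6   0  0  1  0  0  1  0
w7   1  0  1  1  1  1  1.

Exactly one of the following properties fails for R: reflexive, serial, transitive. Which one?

Reflexive: yes — every world is R-related to itself.
Serial: yes — every world has a successor (e.g. w1 R w1).
Transitive: no — w1 R w7 and w7 R w5, but not w1 R w5.
Only transitive fails.

transitive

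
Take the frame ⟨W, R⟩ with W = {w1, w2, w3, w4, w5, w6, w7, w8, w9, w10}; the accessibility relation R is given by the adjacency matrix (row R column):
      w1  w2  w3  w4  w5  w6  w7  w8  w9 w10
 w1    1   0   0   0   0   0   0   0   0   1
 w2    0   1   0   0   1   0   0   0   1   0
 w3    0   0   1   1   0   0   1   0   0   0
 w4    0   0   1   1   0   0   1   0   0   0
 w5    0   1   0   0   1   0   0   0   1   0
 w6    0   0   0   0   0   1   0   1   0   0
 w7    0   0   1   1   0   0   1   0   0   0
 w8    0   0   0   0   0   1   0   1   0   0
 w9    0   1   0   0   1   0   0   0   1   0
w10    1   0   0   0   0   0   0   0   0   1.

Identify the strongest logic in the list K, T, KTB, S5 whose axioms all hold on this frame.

Reflexive (axiom T): yes — every world is R-related to itself.
Symmetric (axiom B): yes — every pair in R has its reverse in R.
Euclidean (axiom 5): yes — any two successors of a common world are R-related.
So F validates K, T, KTB, S5. The strongest is S5.

S5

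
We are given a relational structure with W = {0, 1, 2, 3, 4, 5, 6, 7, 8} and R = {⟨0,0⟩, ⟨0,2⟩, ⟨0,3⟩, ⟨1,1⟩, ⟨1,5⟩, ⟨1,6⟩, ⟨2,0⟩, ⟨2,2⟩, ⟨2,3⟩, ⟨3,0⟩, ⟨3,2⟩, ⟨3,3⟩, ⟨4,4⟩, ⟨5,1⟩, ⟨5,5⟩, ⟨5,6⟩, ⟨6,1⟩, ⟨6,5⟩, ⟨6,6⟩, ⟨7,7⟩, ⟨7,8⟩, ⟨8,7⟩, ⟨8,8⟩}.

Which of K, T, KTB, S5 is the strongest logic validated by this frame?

Reflexive (axiom T): yes — every world is R-related to itself.
Symmetric (axiom B): yes — every pair in R has its reverse in R.
Euclidean (axiom 5): yes — any two successors of a common world are R-related.
So F validates K, T, KTB, S5. The strongest is S5.

S5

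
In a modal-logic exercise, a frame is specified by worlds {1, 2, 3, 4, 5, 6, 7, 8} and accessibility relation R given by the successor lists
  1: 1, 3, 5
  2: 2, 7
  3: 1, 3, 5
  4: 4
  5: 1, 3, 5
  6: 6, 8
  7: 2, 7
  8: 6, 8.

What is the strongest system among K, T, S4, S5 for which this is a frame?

S5

Reflexive (axiom T): yes — every world is R-related to itself.
Transitive (axiom 4): yes — every two-step R-path is closed by a direct edge.
Euclidean (axiom 5): yes — any two successors of a common world are R-related.
So F validates K, T, S4, S5. The strongest is S5.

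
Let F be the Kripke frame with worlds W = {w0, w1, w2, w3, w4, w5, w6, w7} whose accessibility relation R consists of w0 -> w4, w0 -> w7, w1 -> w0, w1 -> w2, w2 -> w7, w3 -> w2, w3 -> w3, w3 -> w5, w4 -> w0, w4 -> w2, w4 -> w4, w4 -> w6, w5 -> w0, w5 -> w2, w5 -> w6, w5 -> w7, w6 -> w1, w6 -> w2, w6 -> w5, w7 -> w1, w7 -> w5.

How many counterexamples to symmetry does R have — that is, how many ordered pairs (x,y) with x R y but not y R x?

13

Enumerating: (w0,w7), (w1,w0), (w1,w2), (w2,w7), (w3,w2), (w3,w5), (w4,w2), (w4,w6), (w5,w0), (w5,w2), (w6,w1), (w6,w2), (w7,w1).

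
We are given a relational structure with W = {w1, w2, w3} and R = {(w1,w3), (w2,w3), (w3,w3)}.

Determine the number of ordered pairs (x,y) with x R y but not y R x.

Enumerating: (w1,w3), (w2,w3).

2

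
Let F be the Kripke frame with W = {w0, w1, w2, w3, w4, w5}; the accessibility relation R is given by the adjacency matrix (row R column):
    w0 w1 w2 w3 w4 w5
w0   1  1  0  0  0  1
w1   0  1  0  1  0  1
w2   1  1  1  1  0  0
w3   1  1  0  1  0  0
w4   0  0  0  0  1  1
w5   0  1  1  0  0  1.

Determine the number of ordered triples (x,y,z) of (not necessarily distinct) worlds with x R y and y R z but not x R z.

13

Enumerating: (w0,w1,w3), (w0,w5,w2), (w1,w3,w0), (w1,w5,w2), (w2,w0,w5), (w2,w1,w5), (w3,w0,w5), (w3,w1,w5), (w4,w5,w1), (w4,w5,w2), (w5,w1,w3), (w5,w2,w0), (w5,w2,w3).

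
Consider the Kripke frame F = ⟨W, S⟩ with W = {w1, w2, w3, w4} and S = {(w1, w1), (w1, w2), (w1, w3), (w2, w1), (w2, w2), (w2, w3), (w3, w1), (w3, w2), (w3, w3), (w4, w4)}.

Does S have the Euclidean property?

Euclidean: yes — any two successors of a common world are S-related.

Yes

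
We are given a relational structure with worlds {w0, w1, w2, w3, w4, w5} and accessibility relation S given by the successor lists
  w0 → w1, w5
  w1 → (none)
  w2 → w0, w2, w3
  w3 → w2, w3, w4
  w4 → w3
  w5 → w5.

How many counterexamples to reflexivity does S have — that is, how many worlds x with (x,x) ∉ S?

3

Enumerating: w0, w1, w4.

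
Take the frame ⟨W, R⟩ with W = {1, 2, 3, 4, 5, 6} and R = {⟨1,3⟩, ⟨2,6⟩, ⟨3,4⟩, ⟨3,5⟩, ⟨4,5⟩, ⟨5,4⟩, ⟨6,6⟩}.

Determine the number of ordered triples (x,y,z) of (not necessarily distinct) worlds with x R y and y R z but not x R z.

4

Enumerating: (1,3,4), (1,3,5), (4,5,4), (5,4,5).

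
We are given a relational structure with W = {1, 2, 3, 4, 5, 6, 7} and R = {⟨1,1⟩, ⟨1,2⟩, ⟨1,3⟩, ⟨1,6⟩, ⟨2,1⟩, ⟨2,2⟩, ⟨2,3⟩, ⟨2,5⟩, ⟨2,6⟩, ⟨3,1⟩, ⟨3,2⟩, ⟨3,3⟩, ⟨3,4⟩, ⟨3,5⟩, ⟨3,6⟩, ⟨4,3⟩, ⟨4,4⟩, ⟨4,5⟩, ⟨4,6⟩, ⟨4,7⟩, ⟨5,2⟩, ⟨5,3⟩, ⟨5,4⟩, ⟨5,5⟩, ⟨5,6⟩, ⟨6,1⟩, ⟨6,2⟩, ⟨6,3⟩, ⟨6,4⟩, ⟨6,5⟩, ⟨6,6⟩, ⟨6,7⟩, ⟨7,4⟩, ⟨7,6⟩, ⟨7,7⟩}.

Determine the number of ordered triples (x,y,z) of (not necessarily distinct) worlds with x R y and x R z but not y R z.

Enumerating: (2,1,5), (2,5,1), (3,1,4), (3,1,5), (3,2,4), (3,4,1), (3,4,2), (3,5,1), (4,3,7), (4,5,7), (4,7,3), (4,7,5), … and 16 more.
Total: 28.

28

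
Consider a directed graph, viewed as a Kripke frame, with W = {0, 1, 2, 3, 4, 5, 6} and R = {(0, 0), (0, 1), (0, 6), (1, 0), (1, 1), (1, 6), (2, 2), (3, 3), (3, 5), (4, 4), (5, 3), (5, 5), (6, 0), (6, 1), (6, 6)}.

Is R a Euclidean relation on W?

Euclidean: yes — any two successors of a common world are R-related.

Yes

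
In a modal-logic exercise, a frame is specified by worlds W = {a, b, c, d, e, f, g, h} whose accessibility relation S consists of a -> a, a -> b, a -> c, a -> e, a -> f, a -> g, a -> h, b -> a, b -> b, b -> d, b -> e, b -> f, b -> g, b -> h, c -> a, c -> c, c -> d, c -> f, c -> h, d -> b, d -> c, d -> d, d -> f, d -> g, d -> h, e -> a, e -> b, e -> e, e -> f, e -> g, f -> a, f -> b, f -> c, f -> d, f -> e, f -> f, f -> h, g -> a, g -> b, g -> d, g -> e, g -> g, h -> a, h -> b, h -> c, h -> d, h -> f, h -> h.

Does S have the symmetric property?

Yes

Symmetric: yes — every pair in S has its reverse in S.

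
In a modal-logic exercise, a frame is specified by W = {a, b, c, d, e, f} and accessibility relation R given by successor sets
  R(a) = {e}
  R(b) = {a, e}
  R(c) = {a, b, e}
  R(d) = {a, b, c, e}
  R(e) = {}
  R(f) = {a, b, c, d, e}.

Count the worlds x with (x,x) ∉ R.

Enumerating: a, b, c, d, e, f.

6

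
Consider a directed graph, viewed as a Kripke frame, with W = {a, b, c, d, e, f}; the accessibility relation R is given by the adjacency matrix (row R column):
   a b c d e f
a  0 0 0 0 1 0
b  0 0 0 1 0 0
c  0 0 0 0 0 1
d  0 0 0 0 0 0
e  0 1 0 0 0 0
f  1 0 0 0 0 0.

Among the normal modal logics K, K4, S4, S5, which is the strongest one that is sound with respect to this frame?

K

Transitive (axiom 4): no — a R e and e R b, but not a R b.
Reflexive (axiom T): no — a is not related to itself.
Euclidean (axiom 5): no — a R e and a R e, but not e R e.
So F validates K; K4 would additionally require R to be transitive. The strongest is K.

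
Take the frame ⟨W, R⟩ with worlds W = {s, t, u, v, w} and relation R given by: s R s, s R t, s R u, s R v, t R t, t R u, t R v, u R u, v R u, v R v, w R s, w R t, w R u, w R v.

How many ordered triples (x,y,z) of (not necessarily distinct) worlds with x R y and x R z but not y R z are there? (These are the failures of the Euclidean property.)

16

Enumerating: (s,t,s), (s,u,s), (s,u,t), (s,u,v), (s,v,s), (s,v,t), (t,u,t), (t,u,v), (t,v,t), (v,u,v), (w,t,s), (w,u,s), (w,u,t), (w,u,v), (w,v,s), (w,v,t).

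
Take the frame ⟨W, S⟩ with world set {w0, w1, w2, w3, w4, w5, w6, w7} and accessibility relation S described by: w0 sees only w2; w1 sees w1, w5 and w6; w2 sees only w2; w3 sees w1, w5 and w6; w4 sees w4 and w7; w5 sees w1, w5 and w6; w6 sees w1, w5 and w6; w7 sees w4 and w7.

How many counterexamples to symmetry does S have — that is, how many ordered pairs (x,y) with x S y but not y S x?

Enumerating: (w0,w2), (w3,w1), (w3,w5), (w3,w6).

4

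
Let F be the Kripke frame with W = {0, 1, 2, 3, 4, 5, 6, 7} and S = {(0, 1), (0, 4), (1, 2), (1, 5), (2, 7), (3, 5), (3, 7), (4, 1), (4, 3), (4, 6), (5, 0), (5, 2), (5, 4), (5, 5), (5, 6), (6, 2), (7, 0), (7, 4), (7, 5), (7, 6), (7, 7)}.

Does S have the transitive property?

No

Transitive: no — 0 S 1 and 1 S 2, but not 0 S 2.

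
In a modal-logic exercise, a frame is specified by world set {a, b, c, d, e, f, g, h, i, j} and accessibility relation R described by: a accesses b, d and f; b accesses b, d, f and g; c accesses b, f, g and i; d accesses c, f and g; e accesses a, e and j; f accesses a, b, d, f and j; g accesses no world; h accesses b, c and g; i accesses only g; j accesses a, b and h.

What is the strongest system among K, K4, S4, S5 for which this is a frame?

Transitive (axiom 4): no — a R b and b R g, but not a R g.
Reflexive (axiom T): no — a is not related to itself.
Euclidean (axiom 5): no — a R d and a R b, but not d R b.
So F validates K; K4 would additionally require R to be transitive. The strongest is K.

K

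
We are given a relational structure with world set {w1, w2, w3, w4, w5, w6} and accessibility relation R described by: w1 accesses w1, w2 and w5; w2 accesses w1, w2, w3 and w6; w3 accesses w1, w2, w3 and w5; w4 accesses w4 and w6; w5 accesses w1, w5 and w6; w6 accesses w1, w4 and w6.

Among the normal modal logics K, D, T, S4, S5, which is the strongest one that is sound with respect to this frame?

T

Serial (axiom D): yes — every world has a successor (e.g. w1 R w1).
Reflexive (axiom T): yes — every world is R-related to itself.
Transitive (axiom 4): no — w1 R w2 and w2 R w3, but not w1 R w3.
Euclidean (axiom 5): no — w1 R w2 and w1 R w5, but not w2 R w5.
So F validates K, D, T; S4 would additionally require R to be transitive. The strongest is T.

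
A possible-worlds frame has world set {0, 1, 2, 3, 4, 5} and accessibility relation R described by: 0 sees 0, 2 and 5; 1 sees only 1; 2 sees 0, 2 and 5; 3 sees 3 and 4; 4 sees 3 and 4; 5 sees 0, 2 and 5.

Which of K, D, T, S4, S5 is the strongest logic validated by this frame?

Serial (axiom D): yes — every world has a successor (e.g. 0 R 0).
Reflexive (axiom T): yes — every world is R-related to itself.
Transitive (axiom 4): yes — every two-step R-path is closed by a direct edge.
Euclidean (axiom 5): yes — any two successors of a common world are R-related.
So F validates K, D, T, S4, S5. The strongest is S5.

S5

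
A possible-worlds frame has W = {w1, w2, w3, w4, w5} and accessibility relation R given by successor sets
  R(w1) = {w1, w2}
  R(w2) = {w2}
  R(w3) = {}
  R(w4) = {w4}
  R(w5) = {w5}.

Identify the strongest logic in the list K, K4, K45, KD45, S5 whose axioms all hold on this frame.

K4

Transitive (axiom 4): yes — every two-step R-path is closed by a direct edge.
Euclidean (axiom 5): no — w1 R w2 and w1 R w1, but not w2 R w1.
Serial (axiom D): no — w3 has no R-successor.
Reflexive (axiom T): no — w3 is not related to itself.
So F validates K, K4; K45 would additionally require R to be Euclidean. The strongest is K4.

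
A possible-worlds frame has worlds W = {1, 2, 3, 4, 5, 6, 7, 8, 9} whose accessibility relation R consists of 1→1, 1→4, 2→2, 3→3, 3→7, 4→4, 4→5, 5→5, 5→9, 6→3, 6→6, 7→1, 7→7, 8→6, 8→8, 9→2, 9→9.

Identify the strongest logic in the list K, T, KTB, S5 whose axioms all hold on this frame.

T

Reflexive (axiom T): yes — every world is R-related to itself.
Symmetric (axiom B): no — 1 R 4 but not 4 R 1.
Euclidean (axiom 5): no — 1 R 4 and 1 R 1, but not 4 R 1.
So F validates K, T; KTB would additionally require R to be symmetric. The strongest is T.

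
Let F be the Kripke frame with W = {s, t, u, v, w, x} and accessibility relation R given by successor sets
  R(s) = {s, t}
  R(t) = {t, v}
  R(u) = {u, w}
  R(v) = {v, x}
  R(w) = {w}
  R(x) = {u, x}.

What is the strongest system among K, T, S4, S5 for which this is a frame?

Reflexive (axiom T): yes — every world is R-related to itself.
Transitive (axiom 4): no — s R t and t R v, but not s R v.
Euclidean (axiom 5): no — s R t and s R s, but not t R s.
So F validates K, T; S4 would additionally require R to be transitive. The strongest is T.

T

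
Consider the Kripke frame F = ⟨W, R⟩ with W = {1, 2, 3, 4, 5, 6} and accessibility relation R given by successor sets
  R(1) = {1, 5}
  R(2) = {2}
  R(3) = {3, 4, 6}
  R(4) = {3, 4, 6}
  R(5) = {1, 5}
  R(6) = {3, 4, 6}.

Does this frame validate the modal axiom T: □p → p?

Yes

By correspondence theory, T is valid on a frame iff R is reflexive.
Reflexive: yes — every world is R-related to itself.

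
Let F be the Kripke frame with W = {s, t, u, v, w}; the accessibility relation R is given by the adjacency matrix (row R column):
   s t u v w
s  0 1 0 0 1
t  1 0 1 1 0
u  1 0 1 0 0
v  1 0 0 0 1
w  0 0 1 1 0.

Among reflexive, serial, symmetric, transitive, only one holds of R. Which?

Reflexive: no — s is not related to itself.
Serial: yes — every world has a successor (e.g. s R t).
Symmetric: no — s R w but not w R s.
Transitive: no — s R t and t R u, but not s R u.
Only serial holds.

serial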